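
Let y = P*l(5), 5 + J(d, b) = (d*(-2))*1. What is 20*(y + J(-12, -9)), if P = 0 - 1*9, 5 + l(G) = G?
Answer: 380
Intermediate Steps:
l(G) = -5 + G
J(d, b) = -5 - 2*d (J(d, b) = -5 + (d*(-2))*1 = -5 - 2*d*1 = -5 - 2*d)
P = -9 (P = 0 - 9 = -9)
y = 0 (y = -9*(-5 + 5) = -9*0 = 0)
20*(y + J(-12, -9)) = 20*(0 + (-5 - 2*(-12))) = 20*(0 + (-5 + 24)) = 20*(0 + 19) = 20*19 = 380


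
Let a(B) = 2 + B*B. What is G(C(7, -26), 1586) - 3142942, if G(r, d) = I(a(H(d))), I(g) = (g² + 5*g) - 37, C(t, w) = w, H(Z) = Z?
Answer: 6327236532415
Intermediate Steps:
a(B) = 2 + B²
I(g) = -37 + g² + 5*g
G(r, d) = -27 + (2 + d²)² + 5*d² (G(r, d) = -37 + (2 + d²)² + 5*(2 + d²) = -37 + (2 + d²)² + (10 + 5*d²) = -27 + (2 + d²)² + 5*d²)
G(C(7, -26), 1586) - 3142942 = (-23 + 1586⁴ + 9*1586²) - 3142942 = (-23 + 6327217036816 + 9*2515396) - 3142942 = (-23 + 6327217036816 + 22638564) - 3142942 = 6327239675357 - 3142942 = 6327236532415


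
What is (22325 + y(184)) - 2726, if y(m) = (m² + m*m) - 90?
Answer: 87221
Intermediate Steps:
y(m) = -90 + 2*m² (y(m) = (m² + m²) - 90 = 2*m² - 90 = -90 + 2*m²)
(22325 + y(184)) - 2726 = (22325 + (-90 + 2*184²)) - 2726 = (22325 + (-90 + 2*33856)) - 2726 = (22325 + (-90 + 67712)) - 2726 = (22325 + 67622) - 2726 = 89947 - 2726 = 87221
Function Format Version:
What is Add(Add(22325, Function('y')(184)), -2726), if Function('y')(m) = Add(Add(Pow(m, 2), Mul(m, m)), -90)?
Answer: 87221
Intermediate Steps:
Function('y')(m) = Add(-90, Mul(2, Pow(m, 2))) (Function('y')(m) = Add(Add(Pow(m, 2), Pow(m, 2)), -90) = Add(Mul(2, Pow(m, 2)), -90) = Add(-90, Mul(2, Pow(m, 2))))
Add(Add(22325, Function('y')(184)), -2726) = Add(Add(22325, Add(-90, Mul(2, Pow(184, 2)))), -2726) = Add(Add(22325, Add(-90, Mul(2, 33856))), -2726) = Add(Add(22325, Add(-90, 67712)), -2726) = Add(Add(22325, 67622), -2726) = Add(89947, -2726) = 87221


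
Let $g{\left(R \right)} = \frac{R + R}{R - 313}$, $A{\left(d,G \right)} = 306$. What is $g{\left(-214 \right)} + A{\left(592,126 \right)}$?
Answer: $\frac{161690}{527} \approx 306.81$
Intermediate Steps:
$g{\left(R \right)} = \frac{2 R}{-313 + R}$
$g{\left(-214 \right)} + A{\left(592,126 \right)} = 2 \left(-214\right) \frac{1}{-313 - 214} + 306 = 2 \left(-214\right) \frac{1}{-527} + 306 = 2 \left(-214\right) \left(- \frac{1}{527}\right) + 306 = \frac{428}{527} + 306 = \frac{161690}{527}$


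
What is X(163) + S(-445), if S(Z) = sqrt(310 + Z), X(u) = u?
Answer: 163 + 3*I*sqrt(15) ≈ 163.0 + 11.619*I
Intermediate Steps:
X(163) + S(-445) = 163 + sqrt(310 - 445) = 163 + sqrt(-135) = 163 + 3*I*sqrt(15)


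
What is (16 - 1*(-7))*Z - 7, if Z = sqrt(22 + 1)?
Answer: -7 + 23*sqrt(23) ≈ 103.30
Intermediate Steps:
Z = sqrt(23) ≈ 4.7958
(16 - 1*(-7))*Z - 7 = (16 - 1*(-7))*sqrt(23) - 7 = (16 + 7)*sqrt(23) - 7 = 23*sqrt(23) - 7 = -7 + 23*sqrt(23)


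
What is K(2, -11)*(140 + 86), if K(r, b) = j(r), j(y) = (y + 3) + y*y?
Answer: 2034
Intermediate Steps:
j(y) = 3 + y + y² (j(y) = (3 + y) + y² = 3 + y + y²)
K(r, b) = 3 + r + r²
K(2, -11)*(140 + 86) = (3 + 2 + 2²)*(140 + 86) = (3 + 2 + 4)*226 = 9*226 = 2034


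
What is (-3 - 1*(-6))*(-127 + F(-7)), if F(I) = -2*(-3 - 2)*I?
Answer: -591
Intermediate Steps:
F(I) = 10*I (F(I) = -(-10)*I = 10*I)
(-3 - 1*(-6))*(-127 + F(-7)) = (-3 - 1*(-6))*(-127 + 10*(-7)) = (-3 + 6)*(-127 - 70) = 3*(-197) = -591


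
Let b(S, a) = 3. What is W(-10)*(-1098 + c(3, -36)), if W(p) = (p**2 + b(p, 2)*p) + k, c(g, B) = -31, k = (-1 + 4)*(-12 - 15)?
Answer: 12419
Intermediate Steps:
k = -81 (k = 3*(-27) = -81)
W(p) = -81 + p**2 + 3*p (W(p) = (p**2 + 3*p) - 81 = -81 + p**2 + 3*p)
W(-10)*(-1098 + c(3, -36)) = (-81 + (-10)**2 + 3*(-10))*(-1098 - 31) = (-81 + 100 - 30)*(-1129) = -11*(-1129) = 12419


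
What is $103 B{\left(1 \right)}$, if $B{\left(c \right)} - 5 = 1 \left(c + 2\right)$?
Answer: $824$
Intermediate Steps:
$B{\left(c \right)} = 7 + c$ ($B{\left(c \right)} = 5 + 1 \left(c + 2\right) = 5 + 1 \left(2 + c\right) = 5 + \left(2 + c\right) = 7 + c$)
$103 B{\left(1 \right)} = 103 \left(7 + 1\right) = 103 \cdot 8 = 824$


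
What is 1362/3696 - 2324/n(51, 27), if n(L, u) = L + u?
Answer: -706939/24024 ≈ -29.426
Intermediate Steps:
1362/3696 - 2324/n(51, 27) = 1362/3696 - 2324/(51 + 27) = 1362*(1/3696) - 2324/78 = 227/616 - 2324*1/78 = 227/616 - 1162/39 = -706939/24024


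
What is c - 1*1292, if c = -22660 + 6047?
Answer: -17905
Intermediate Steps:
c = -16613
c - 1*1292 = -16613 - 1*1292 = -16613 - 1292 = -17905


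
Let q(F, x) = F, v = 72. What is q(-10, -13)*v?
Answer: -720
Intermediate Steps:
q(-10, -13)*v = -10*72 = -720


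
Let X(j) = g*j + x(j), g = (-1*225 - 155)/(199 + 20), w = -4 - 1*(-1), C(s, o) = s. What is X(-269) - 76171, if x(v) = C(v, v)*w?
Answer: -16402496/219 ≈ -74897.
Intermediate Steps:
w = -3 (w = -4 + 1 = -3)
g = -380/219 (g = (-225 - 155)/219 = -380*1/219 = -380/219 ≈ -1.7352)
x(v) = -3*v (x(v) = v*(-3) = -3*v)
X(j) = -1037*j/219 (X(j) = -380*j/219 - 3*j = -1037*j/219)
X(-269) - 76171 = -1037/219*(-269) - 76171 = 278953/219 - 76171 = -16402496/219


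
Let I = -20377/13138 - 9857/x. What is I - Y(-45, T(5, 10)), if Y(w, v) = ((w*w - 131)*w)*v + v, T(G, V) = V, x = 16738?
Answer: 46855344157817/54975961 ≈ 8.5229e+5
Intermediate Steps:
I = -117642873/54975961 (I = -20377/13138 - 9857/16738 = -117642873/54975961 ≈ -2.1399)
Y(w, v) = v + v*w*(-131 + w**2) (Y(w, v) = ((w**2 - 131)*w)*v + v = ((-131 + w**2)*w)*v + v = (w*(-131 + w**2))*v + v = v*w*(-131 + w**2) + v = v + v*w*(-131 + w**2))
I - Y(-45, T(5, 10)) = -117642873/54975961 - 10*(1 + (-45)**3 - 131*(-45)) = -117642873/54975961 - 10*(1 - 91125 + 5895) = -117642873/54975961 - 10*(-85229) = -117642873/54975961 - 1*(-852290) = -117642873/54975961 + 852290 = 46855344157817/54975961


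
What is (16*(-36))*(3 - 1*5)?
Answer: 1152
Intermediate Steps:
(16*(-36))*(3 - 1*5) = -576*(3 - 5) = -576*(-2) = 1152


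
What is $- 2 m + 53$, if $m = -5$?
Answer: $63$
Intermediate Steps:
$- 2 m + 53 = \left(-2\right) \left(-5\right) + 53 = 10 + 53 = 63$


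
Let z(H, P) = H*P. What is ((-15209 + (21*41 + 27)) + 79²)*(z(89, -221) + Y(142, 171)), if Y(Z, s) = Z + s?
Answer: 156396480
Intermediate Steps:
((-15209 + (21*41 + 27)) + 79²)*(z(89, -221) + Y(142, 171)) = ((-15209 + (21*41 + 27)) + 79²)*(89*(-221) + (142 + 171)) = ((-15209 + (861 + 27)) + 6241)*(-19669 + 313) = ((-15209 + 888) + 6241)*(-19356) = (-14321 + 6241)*(-19356) = -8080*(-19356) = 156396480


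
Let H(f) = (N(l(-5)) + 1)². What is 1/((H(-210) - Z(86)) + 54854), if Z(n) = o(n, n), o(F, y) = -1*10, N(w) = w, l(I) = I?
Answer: 1/54880 ≈ 1.8222e-5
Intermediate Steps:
o(F, y) = -10
H(f) = 16 (H(f) = (-5 + 1)² = (-4)² = 16)
Z(n) = -10
1/((H(-210) - Z(86)) + 54854) = 1/((16 - 1*(-10)) + 54854) = 1/((16 + 10) + 54854) = 1/(26 + 54854) = 1/54880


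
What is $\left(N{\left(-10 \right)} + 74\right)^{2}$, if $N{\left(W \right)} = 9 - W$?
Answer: $8649$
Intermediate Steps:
$\left(N{\left(-10 \right)} + 74\right)^{2} = \left(\left(9 - -10\right) + 74\right)^{2} = \left(\left(9 + 10\right) + 74\right)^{2} = \left(19 + 74\right)^{2} = 93^{2} = 8649$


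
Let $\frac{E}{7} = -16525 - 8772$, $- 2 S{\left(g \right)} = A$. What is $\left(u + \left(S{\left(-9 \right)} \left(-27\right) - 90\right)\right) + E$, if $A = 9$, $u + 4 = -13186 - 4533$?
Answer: $- \frac{389541}{2} \approx -1.9477 \cdot 10^{5}$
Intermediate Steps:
$u = -17723$ ($u = -4 - 17719 = -17723$)
$S{\left(g \right)} = - \frac{9}{2}$ ($S{\left(g \right)} = \left(- \frac{1}{2}\right) 9 = - \frac{9}{2}$)
$E = -177079$ ($E = 7 \left(-16525 - 8772\right) = 7 \left(-25297\right) = -177079$)
$\left(u + \left(S{\left(-9 \right)} \left(-27\right) - 90\right)\right) + E = \left(-17723 - - \frac{63}{2}\right) - 177079 = \left(-17723 + \left(\frac{243}{2} - 90\right)\right) - 177079 = \left(-17723 + \frac{63}{2}\right) - 177079 = - \frac{35383}{2} - 177079 = - \frac{389541}{2}$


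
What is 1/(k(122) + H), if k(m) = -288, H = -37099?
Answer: -1/37387 ≈ -2.6747e-5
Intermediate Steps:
1/(k(122) + H) = 1/(-288 - 37099) = 1/(-37387) = -1/37387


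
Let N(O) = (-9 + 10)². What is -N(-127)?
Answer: -1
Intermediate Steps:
N(O) = 1 (N(O) = 1² = 1)
-N(-127) = -1*1 = -1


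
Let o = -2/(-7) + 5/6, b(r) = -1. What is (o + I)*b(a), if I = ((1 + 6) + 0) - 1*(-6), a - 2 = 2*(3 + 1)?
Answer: -593/42 ≈ -14.119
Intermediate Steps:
a = 10 (a = 2 + 2*(3 + 1) = 2 + 2*4 = 2 + 8 = 10)
I = 13 (I = (7 + 0) + 6 = 7 + 6 = 13)
o = 47/42 (o = -2*(-1/7) + 5*(1/6) = 2/7 + 5/6 = 47/42 ≈ 1.1190)
(o + I)*b(a) = (47/42 + 13)*(-1) = (593/42)*(-1) = -593/42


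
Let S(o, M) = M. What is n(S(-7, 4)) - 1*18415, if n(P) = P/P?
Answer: -18414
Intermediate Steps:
n(P) = 1
n(S(-7, 4)) - 1*18415 = 1 - 1*18415 = 1 - 18415 = -18414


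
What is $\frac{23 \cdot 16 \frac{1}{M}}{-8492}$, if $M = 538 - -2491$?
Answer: $- \frac{92}{6430567} \approx -1.4307 \cdot 10^{-5}$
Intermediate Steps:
$M = 3029$ ($M = 538 + 2491 = 3029$)
$\frac{23 \cdot 16 \frac{1}{M}}{-8492} = \frac{23 \cdot 16 \cdot \frac{1}{3029}}{-8492} = 368 \cdot \frac{1}{3029} \left(- \frac{1}{8492}\right) = \frac{368}{3029} \left(- \frac{1}{8492}\right) = - \frac{92}{6430567}$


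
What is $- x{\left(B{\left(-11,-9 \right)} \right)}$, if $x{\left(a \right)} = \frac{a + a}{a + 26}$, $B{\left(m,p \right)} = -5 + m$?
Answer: $\frac{16}{5} \approx 3.2$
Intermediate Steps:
$x{\left(a \right)} = \frac{2 a}{26 + a}$
$- x{\left(B{\left(-11,-9 \right)} \right)} = - \frac{2 \left(-5 - 11\right)}{26 - 16} = - \frac{2 \left(-16\right)}{26 - 16} = - \frac{2 \left(-16\right)}{10} = \left(-1\right) \left(- \frac{16}{5}\right) = \frac{16}{5}$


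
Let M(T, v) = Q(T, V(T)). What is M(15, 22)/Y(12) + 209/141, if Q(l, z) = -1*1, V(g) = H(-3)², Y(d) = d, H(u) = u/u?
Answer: 263/188 ≈ 1.3989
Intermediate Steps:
H(u) = 1
V(g) = 1 (V(g) = 1² = 1)
Q(l, z) = -1
M(T, v) = -1
M(15, 22)/Y(12) + 209/141 = -1/12 + 209/141 = 263/188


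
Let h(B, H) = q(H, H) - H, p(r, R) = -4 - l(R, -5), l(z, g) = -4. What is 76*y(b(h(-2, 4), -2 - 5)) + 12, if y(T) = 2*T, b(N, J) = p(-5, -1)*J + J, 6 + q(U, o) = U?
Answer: -1052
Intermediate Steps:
q(U, o) = -6 + U
p(r, R) = 0 (p(r, R) = -4 - 1*(-4) = -4 + 4 = 0)
h(B, H) = -6 (h(B, H) = (-6 + H) - H = -6)
b(N, J) = J (b(N, J) = 0*J + J = 0 + J = J)
76*y(b(h(-2, 4), -2 - 5)) + 12 = 76*(2*(-2 - 5)) + 12 = 76*(2*(-7)) + 12 = 76*(-14) + 12 = -1064 + 12 = -1052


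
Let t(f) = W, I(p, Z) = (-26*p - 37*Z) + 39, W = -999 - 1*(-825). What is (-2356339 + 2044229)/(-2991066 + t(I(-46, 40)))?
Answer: 31211/299124 ≈ 0.10434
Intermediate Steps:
W = -174 (W = -999 + 825 = -174)
I(p, Z) = 39 - 37*Z - 26*p (I(p, Z) = (-37*Z - 26*p) + 39 = 39 - 37*Z - 26*p)
t(f) = -174
(-2356339 + 2044229)/(-2991066 + t(I(-46, 40))) = (-2356339 + 2044229)/(-2991066 - 174) = -312110/(-2991240) = -312110*(-1/2991240) = 31211/299124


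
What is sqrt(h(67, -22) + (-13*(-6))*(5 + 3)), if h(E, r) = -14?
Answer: sqrt(610) ≈ 24.698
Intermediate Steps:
sqrt(h(67, -22) + (-13*(-6))*(5 + 3)) = sqrt(-14 + (-13*(-6))*(5 + 3)) = sqrt(-14 + 78*8) = sqrt(-14 + 624) = sqrt(610)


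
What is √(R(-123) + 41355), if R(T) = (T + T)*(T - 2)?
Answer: √72105 ≈ 268.52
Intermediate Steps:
R(T) = 2*T*(-2 + T) (R(T) = (2*T)*(-2 + T) = 2*T*(-2 + T))
√(R(-123) + 41355) = √(2*(-123)*(-2 - 123) + 41355) = √(2*(-123)*(-125) + 41355) = √(30750 + 41355) = √72105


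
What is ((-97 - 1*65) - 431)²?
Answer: 351649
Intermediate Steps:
((-97 - 1*65) - 431)² = ((-97 - 65) - 431)² = (-162 - 431)² = (-593)² = 351649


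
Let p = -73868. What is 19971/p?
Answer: -19971/73868 ≈ -0.27036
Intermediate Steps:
19971/p = 19971/(-73868) = 19971*(-1/73868) = -19971/73868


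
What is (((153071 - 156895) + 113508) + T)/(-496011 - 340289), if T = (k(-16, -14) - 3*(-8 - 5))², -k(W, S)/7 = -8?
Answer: -118709/836300 ≈ -0.14195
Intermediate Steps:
k(W, S) = 56 (k(W, S) = -7*(-8) = 56)
T = 9025 (T = (56 - 3*(-8 - 5))² = (56 - 3*(-13))² = (56 + 39)² = 95² = 9025)
(((153071 - 156895) + 113508) + T)/(-496011 - 340289) = (((153071 - 156895) + 113508) + 9025)/(-496011 - 340289) = ((-3824 + 113508) + 9025)/(-836300) = (109684 + 9025)*(-1/836300) = 118709*(-1/836300) = -118709/836300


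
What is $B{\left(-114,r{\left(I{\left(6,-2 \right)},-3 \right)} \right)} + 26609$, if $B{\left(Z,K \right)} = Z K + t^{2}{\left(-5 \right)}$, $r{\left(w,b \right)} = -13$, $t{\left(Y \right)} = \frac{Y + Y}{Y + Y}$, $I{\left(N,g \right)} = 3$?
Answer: $28092$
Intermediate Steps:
$t{\left(Y \right)} = 1$ ($t{\left(Y \right)} = \frac{2 Y}{2 Y} = 2 Y \frac{1}{2 Y} = 1$)
$B{\left(Z,K \right)} = 1 + K Z$ ($B{\left(Z,K \right)} = Z K + 1^{2} = K Z + 1 = 1 + K Z$)
$B{\left(-114,r{\left(I{\left(6,-2 \right)},-3 \right)} \right)} + 26609 = \left(1 - -1482\right) + 26609 = \left(1 + 1482\right) + 26609 = 1483 + 26609 = 28092$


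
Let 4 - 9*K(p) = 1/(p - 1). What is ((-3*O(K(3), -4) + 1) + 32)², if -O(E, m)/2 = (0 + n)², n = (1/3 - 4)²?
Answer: 910409929/729 ≈ 1.2488e+6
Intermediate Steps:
n = 121/9 (n = (1*(⅓) - 4)² = (⅓ - 4)² = (-11/3)² = 121/9 ≈ 13.444)
K(p) = 4/9 - 1/(9*(-1 + p)) (K(p) = 4/9 - 1/(9*(p - 1)) = 4/9 - 1/(9*(-1 + p)))
O(E, m) = -29282/81 (O(E, m) = -2*(0 + 121/9)² = -2*(121/9)² = -2*14641/81 = -29282/81)
((-3*O(K(3), -4) + 1) + 32)² = ((-3*(-29282/81) + 1) + 32)² = ((29282/27 + 1) + 32)² = (29309/27 + 32)² = (30173/27)² = 910409929/729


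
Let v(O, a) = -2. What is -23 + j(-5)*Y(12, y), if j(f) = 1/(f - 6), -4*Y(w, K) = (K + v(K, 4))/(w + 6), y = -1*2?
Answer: -4555/198 ≈ -23.005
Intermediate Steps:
y = -2
Y(w, K) = -(-2 + K)/(4*(6 + w)) (Y(w, K) = -(K - 2)/(4*(w + 6)) = -(-2 + K)/(4*(6 + w)))
j(f) = 1/(-6 + f)
-23 + j(-5)*Y(12, y) = -23 + ((2 - 1*(-2))/(4*(6 + 12)))/(-6 - 5) = -23 + ((¼)*(2 + 2)/18)/(-11) = -23 - 4/(44*18) = -23 - 1/11*1/18 = -23 - 1/198 = -4555/198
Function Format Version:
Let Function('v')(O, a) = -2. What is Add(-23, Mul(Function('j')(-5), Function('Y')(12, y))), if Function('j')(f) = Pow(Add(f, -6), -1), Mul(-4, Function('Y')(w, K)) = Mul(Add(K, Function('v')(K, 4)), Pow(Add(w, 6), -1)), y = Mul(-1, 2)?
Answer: Rational(-4555, 198) ≈ -23.005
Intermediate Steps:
y = -2
Function('Y')(w, K) = Mul(Rational(-1, 4), Pow(Add(6, w), -1), Add(-2, K)) (Function('Y')(w, K) = Mul(Rational(-1, 4), Mul(Add(K, -2), Pow(Add(w, 6), -1))) = Mul(Rational(-1, 4), Mul(Add(-2, K), Pow(Add(6, w), -1))) = Mul(Rational(-1, 4), Mul(Pow(Add(6, w), -1), Add(-2, K))) = Mul(Rational(-1, 4), Pow(Add(6, w), -1), Add(-2, K)))
Function('j')(f) = Pow(Add(-6, f), -1)
Add(-23, Mul(Function('j')(-5), Function('Y')(12, y))) = Add(-23, Mul(Pow(Add(-6, -5), -1), Mul(Rational(1, 4), Pow(Add(6, 12), -1), Add(2, Mul(-1, -2))))) = Add(-23, Mul(Pow(-11, -1), Mul(Rational(1, 4), Pow(18, -1), Add(2, 2)))) = Add(-23, Mul(Rational(-1, 11), Mul(Rational(1, 4), Rational(1, 18), 4))) = Add(-23, Mul(Rational(-1, 11), Rational(1, 18))) = Add(-23, Rational(-1, 198)) = Rational(-4555, 198)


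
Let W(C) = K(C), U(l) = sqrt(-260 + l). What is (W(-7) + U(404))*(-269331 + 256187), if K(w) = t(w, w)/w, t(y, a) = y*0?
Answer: -157728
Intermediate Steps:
t(y, a) = 0
K(w) = 0 (K(w) = 0/w = 0)
W(C) = 0
(W(-7) + U(404))*(-269331 + 256187) = (0 + sqrt(-260 + 404))*(-269331 + 256187) = (0 + sqrt(144))*(-13144) = (0 + 12)*(-13144) = 12*(-13144) = -157728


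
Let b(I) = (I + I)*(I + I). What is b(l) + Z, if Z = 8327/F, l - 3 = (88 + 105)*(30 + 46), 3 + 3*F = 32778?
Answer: 9405911140027/10925 ≈ 8.6095e+8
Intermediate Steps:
F = 10925 (F = -1 + (1/3)*32778 = -1 + 10926 = 10925)
l = 14671 (l = 3 + (88 + 105)*(30 + 46) = 3 + 193*76 = 3 + 14668 = 14671)
b(I) = 4*I**2 (b(I) = (2*I)*(2*I) = 4*I**2)
Z = 8327/10925 ≈ 0.76220
b(l) + Z = 4*14671**2 + 8327/10925 = 4*215238241 + 8327/10925 = 860952964 + 8327/10925 = 9405911140027/10925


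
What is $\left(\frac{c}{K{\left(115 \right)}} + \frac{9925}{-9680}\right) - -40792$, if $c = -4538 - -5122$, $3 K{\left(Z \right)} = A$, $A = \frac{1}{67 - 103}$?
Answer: $- \frac{43136065}{1936} \approx -22281.0$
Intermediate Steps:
$A = - \frac{1}{36}$ ($A = \frac{1}{-36} = - \frac{1}{36} \approx -0.027778$)
$K{\left(Z \right)} = - \frac{1}{108}$ ($K{\left(Z \right)} = \frac{1}{3} \left(- \frac{1}{36}\right) = - \frac{1}{108}$)
$c = 584$ ($c = -4538 + 5122 = 584$)
$\left(\frac{c}{K{\left(115 \right)}} + \frac{9925}{-9680}\right) - -40792 = \left(\frac{584}{- \frac{1}{108}} + \frac{9925}{-9680}\right) - -40792 = \left(584 \left(-108\right) + 9925 \left(- \frac{1}{9680}\right)\right) + 40792 = \left(-63072 - \frac{1985}{1936}\right) + 40792 = - \frac{122109377}{1936} + 40792 = - \frac{43136065}{1936}$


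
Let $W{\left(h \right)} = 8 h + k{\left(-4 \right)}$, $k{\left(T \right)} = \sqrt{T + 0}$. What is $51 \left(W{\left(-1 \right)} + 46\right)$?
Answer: $1938 + 102 i \approx 1938.0 + 102.0 i$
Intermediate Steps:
$k{\left(T \right)} = \sqrt{T}$
$W{\left(h \right)} = 2 i + 8 h$ ($W{\left(h \right)} = 8 h + \sqrt{-4} = 8 h + 2 i = 2 i + 8 h$)
$51 \left(W{\left(-1 \right)} + 46\right) = 51 \left(\left(2 i + 8 \left(-1\right)\right) + 46\right) = 51 \left(\left(2 i - 8\right) + 46\right) = 51 \left(\left(-8 + 2 i\right) + 46\right) = 51 \left(38 + 2 i\right) = 1938 + 102 i$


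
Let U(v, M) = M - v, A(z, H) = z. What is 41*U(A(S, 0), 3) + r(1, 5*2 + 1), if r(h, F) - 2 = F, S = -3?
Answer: 259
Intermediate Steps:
r(h, F) = 2 + F
41*U(A(S, 0), 3) + r(1, 5*2 + 1) = 41*(3 - 1*(-3)) + (2 + (5*2 + 1)) = 41*(3 + 3) + (2 + (10 + 1)) = 41*6 + (2 + 11) = 246 + 13 = 259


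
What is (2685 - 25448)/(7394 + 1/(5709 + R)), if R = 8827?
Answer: -19463704/6322305 ≈ -3.0786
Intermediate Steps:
(2685 - 25448)/(7394 + 1/(5709 + R)) = (2685 - 25448)/(7394 + 1/(5709 + 8827)) = -22763/(7394 + 1/14536) = -22763/107479185/14536 = -22763*14536/107479185 = -19463704/6322305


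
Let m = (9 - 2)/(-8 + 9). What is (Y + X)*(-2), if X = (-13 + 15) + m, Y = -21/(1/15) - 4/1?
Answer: 620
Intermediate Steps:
m = 7 (m = 7/1 = 7*1 = 7)
Y = -319 (Y = -21/1/15 - 4*1 = -21*15 - 4 = -315 - 4 = -319)
X = 9 (X = (-13 + 15) + 7 = 2 + 7 = 9)
(Y + X)*(-2) = (-319 + 9)*(-2) = -310*(-2) = 620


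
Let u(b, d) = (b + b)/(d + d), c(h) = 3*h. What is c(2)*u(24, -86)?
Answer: -72/43 ≈ -1.6744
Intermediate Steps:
u(b, d) = b/d (u(b, d) = (2*b)/((2*d)) = (2*b)*(1/(2*d)) = b/d)
c(2)*u(24, -86) = (3*2)*(24/(-86)) = 6*(24*(-1/86)) = 6*(-12/43) = -72/43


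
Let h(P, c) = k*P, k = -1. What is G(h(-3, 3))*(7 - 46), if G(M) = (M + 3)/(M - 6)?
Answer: 78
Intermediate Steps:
h(P, c) = -P
G(M) = (3 + M)/(-6 + M)
G(h(-3, 3))*(7 - 46) = ((3 - 1*(-3))/(-6 - 1*(-3)))*(7 - 46) = ((3 + 3)/(-6 + 3))*(-39) = (6/(-3))*(-39) = -1/3*6*(-39) = -2*(-39) = 78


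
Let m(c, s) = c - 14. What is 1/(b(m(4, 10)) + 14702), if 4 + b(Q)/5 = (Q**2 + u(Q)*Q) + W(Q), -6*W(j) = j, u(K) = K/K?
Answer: 3/45421 ≈ 6.6049e-5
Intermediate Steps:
u(K) = 1
W(j) = -j/6
m(c, s) = -14 + c
b(Q) = -20 + 5*Q**2 + 25*Q/6 (b(Q) = -20 + 5*((Q**2 + 1*Q) - Q/6) = -20 + 5*((Q**2 + Q) - Q/6) = -20 + 5*((Q + Q**2) - Q/6) = -20 + 5*(Q**2 + 5*Q/6) = -20 + (5*Q**2 + 25*Q/6) = -20 + 5*Q**2 + 25*Q/6)
1/(b(m(4, 10)) + 14702) = 1/((-20 + 5*(-14 + 4)**2 + 25*(-14 + 4)/6) + 14702) = 1/((-20 + 5*(-10)**2 + (25/6)*(-10)) + 14702) = 1/((-20 + 5*100 - 125/3) + 14702) = 1/((-20 + 500 - 125/3) + 14702) = 1/(1315/3 + 14702) = 1/(45421/3) = 3/45421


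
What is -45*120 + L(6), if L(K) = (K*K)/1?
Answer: -5364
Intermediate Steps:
L(K) = K**2 (L(K) = K**2*1 = K**2)
-45*120 + L(6) = -45*120 + 6**2 = -5400 + 36 = -5364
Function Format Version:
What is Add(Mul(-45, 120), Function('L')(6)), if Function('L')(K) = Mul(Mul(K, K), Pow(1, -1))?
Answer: -5364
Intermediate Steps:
Function('L')(K) = Pow(K, 2) (Function('L')(K) = Mul(Pow(K, 2), 1) = Pow(K, 2))
Add(Mul(-45, 120), Function('L')(6)) = Add(Mul(-45, 120), Pow(6, 2)) = Add(-5400, 36) = -5364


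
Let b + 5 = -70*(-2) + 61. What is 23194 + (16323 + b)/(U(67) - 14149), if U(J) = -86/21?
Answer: 6893257811/297215 ≈ 23193.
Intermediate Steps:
U(J) = -86/21 (U(J) = -86*1/21 = -86/21)
b = 196 (b = -5 + (-70*(-2) + 61) = -5 + (140 + 61) = -5 + 201 = 196)
23194 + (16323 + b)/(U(67) - 14149) = 23194 + (16323 + 196)/(-86/21 - 14149) = 23194 + 16519/(-297215/21) = 23194 + 16519*(-21/297215) = 23194 - 346899/297215 = 6893257811/297215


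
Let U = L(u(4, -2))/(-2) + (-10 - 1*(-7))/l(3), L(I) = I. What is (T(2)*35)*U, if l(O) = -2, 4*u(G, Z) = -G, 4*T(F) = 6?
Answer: 105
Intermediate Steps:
T(F) = 3/2 (T(F) = (¼)*6 = 3/2)
u(G, Z) = -G/4 (u(G, Z) = (-G)/4 = -G/4)
U = 2 (U = -¼*4/(-2) + (-10 - 1*(-7))/(-2) = -1*(-½) + (-10 + 7)*(-½) = ½ - 3*(-½) = ½ + 3/2 = 2)
(T(2)*35)*U = ((3/2)*35)*2 = (105/2)*2 = 105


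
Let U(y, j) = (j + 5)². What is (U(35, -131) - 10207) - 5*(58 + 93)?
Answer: 4914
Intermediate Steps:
U(y, j) = (5 + j)²
(U(35, -131) - 10207) - 5*(58 + 93) = ((5 - 131)² - 10207) - 5*(58 + 93) = ((-126)² - 10207) - 5*151 = (15876 - 10207) - 755 = 5669 - 755 = 4914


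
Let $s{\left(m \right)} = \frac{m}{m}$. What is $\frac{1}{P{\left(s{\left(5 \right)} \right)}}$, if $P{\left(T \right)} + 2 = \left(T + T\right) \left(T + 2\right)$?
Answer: $\frac{1}{4} \approx 0.25$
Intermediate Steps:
$s{\left(m \right)} = 1$
$P{\left(T \right)} = -2 + 2 T \left(2 + T\right)$ ($P{\left(T \right)} = -2 + \left(T + T\right) \left(T + 2\right) = -2 + 2 T \left(2 + T\right)$)
$\frac{1}{P{\left(s{\left(5 \right)} \right)}} = \frac{1}{-2 + 2 \cdot 1^{2} + 4 \cdot 1} = \frac{1}{-2 + 2 \cdot 1 + 4} = \frac{1}{-2 + 2 + 4} = \frac{1}{4}$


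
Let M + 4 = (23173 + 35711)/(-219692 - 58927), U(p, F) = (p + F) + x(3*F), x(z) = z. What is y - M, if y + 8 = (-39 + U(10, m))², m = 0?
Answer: 77754329/92873 ≈ 837.21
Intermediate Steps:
U(p, F) = p + 4*F (U(p, F) = (p + F) + 3*F = (F + p) + 3*F = p + 4*F)
M = -391120/92873 (M = -4 + (23173 + 35711)/(-219692 - 58927) = -4 + 58884/(-278619) = -4 + 58884*(-1/278619) = -4 - 19628/92873 = -391120/92873 ≈ -4.2113)
y = 833 (y = -8 + (-39 + (10 + 4*0))² = -8 + (-39 + (10 + 0))² = -8 + (-39 + 10)² = -8 + (-29)² = -8 + 841 = 833)
y - M = 833 - 1*(-391120/92873) = 833 + 391120/92873 = 77754329/92873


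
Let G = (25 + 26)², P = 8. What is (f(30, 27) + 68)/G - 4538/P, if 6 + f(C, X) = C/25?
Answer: -29507081/52020 ≈ -567.23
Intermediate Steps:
f(C, X) = -6 + C/25
G = 2601 (G = 51² = 2601)
(f(30, 27) + 68)/G - 4538/P = ((-6 + (1/25)*30) + 68)/2601 - 4538/8 = ((-6 + 6/5) + 68)*(1/2601) - 4538*⅛ = (-24/5 + 68)*(1/2601) - 2269/4 = (316/5)*(1/2601) - 2269/4 = 316/13005 - 2269/4 = -29507081/52020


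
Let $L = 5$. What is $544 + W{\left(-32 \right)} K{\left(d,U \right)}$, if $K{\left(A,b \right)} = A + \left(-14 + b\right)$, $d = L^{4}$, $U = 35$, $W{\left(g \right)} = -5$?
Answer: $-2686$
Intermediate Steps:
$d = 625$ ($d = 5^{4} = 625$)
$K{\left(A,b \right)} = -14 + A + b$
$544 + W{\left(-32 \right)} K{\left(d,U \right)} = 544 - 5 \left(-14 + 625 + 35\right) = 544 - 3230 = -2686$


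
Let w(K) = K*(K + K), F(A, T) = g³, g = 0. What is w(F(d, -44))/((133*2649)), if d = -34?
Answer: 0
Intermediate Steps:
F(A, T) = 0 (F(A, T) = 0³ = 0)
w(K) = 2*K² (w(K) = K*(2*K) = 2*K²)
w(F(d, -44))/((133*2649)) = (2*0²)/((133*2649)) = (2*0)/352317 = 0*(1/352317) = 0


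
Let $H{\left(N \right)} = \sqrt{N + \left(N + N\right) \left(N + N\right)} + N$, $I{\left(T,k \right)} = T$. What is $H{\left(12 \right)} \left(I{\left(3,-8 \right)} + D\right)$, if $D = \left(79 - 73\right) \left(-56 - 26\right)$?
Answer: $-5868 - 6846 \sqrt{3} \approx -17726.0$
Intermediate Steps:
$D = -492$ ($D = 6 \left(-82\right) = -492$)
$H{\left(N \right)} = N + \sqrt{N + 4 N^{2}}$ ($H{\left(N \right)} = \sqrt{N + 2 N 2 N} + N = \sqrt{N + 4 N^{2}} + N = N + \sqrt{N + 4 N^{2}}$)
$H{\left(12 \right)} \left(I{\left(3,-8 \right)} + D\right) = \left(12 + \sqrt{12 \left(1 + 4 \cdot 12\right)}\right) \left(3 - 492\right) = \left(12 + \sqrt{12 \left(1 + 48\right)}\right) \left(-489\right) = \left(12 + \sqrt{12 \cdot 49}\right) \left(-489\right) = \left(12 + \sqrt{588}\right) \left(-489\right) = \left(12 + 14 \sqrt{3}\right) \left(-489\right) = -5868 - 6846 \sqrt{3}$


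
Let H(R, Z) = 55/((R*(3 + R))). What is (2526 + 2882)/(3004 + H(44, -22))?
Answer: 1016704/564757 ≈ 1.8003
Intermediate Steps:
H(R, Z) = 55/(R*(3 + R)) (H(R, Z) = 55*(1/(R*(3 + R))) = 55/(R*(3 + R)))
(2526 + 2882)/(3004 + H(44, -22)) = (2526 + 2882)/(3004 + 55/(44*(3 + 44))) = 5408/(3004 + 55*(1/44)/47) = 5408/(3004 + 55*(1/44)*(1/47)) = 5408/(3004 + 5/188) = 5408/(564757/188) = 5408*(188/564757) = 1016704/564757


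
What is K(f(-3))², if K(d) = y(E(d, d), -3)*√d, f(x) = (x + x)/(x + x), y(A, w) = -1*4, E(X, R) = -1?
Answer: 16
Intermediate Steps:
y(A, w) = -4
f(x) = 1 (f(x) = (2*x)/((2*x)) = (2*x)*(1/(2*x)) = 1)
K(d) = -4*√d
K(f(-3))² = (-4*√1)² = (-4*1)² = (-4)² = 16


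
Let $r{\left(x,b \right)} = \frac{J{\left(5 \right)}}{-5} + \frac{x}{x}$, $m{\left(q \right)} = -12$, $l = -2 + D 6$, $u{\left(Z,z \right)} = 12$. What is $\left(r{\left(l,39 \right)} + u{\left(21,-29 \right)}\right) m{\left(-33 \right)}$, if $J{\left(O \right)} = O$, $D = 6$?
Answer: $-144$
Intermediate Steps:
$l = 34$ ($l = -2 + 6 \cdot 6 = -2 + 36 = 34$)
$r{\left(x,b \right)} = 0$ ($r{\left(x,b \right)} = \frac{5}{-5} + \frac{x}{x} = 5 \left(- \frac{1}{5}\right) + 1 = -1 + 1 = 0$)
$\left(r{\left(l,39 \right)} + u{\left(21,-29 \right)}\right) m{\left(-33 \right)} = \left(0 + 12\right) \left(-12\right) = 12 \left(-12\right) = -144$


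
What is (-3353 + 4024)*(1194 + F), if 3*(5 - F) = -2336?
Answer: 3981043/3 ≈ 1.3270e+6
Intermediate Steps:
F = 2351/3 (F = 5 - 1/3*(-2336) = 5 + 2336/3 = 2351/3 ≈ 783.67)
(-3353 + 4024)*(1194 + F) = (-3353 + 4024)*(1194 + 2351/3) = 671*(5933/3) = 3981043/3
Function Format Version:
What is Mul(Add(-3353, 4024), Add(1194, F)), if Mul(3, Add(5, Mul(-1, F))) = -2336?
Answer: Rational(3981043, 3) ≈ 1.3270e+6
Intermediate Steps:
F = Rational(2351, 3) (F = Add(5, Mul(Rational(-1, 3), -2336)) = Add(5, Rational(2336, 3)) = Rational(2351, 3) ≈ 783.67)
Mul(Add(-3353, 4024), Add(1194, F)) = Mul(Add(-3353, 4024), Add(1194, Rational(2351, 3))) = Mul(671, Rational(5933, 3)) = Rational(3981043, 3)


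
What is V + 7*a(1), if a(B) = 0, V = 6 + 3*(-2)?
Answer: 0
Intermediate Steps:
V = 0 (V = 6 - 6 = 0)
V + 7*a(1) = 0 + 7*0 = 0 + 0 = 0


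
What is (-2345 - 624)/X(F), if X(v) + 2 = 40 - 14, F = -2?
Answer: -2969/24 ≈ -123.71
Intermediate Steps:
X(v) = 24 (X(v) = -2 + (40 - 14) = -2 + 26 = 24)
(-2345 - 624)/X(F) = (-2345 - 624)/24 = -2969*1/24 = -2969/24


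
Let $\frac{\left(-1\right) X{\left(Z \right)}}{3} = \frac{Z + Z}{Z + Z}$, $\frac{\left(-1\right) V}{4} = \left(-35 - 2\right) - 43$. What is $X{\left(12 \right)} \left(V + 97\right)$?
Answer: $-1251$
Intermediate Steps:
$V = 320$ ($V = - 4 \left(\left(-35 - 2\right) - 43\right) = - 4 \left(-37 - 43\right) = \left(-4\right) \left(-80\right) = 320$)
$X{\left(Z \right)} = -3$ ($X{\left(Z \right)} = - 3 \frac{Z + Z}{Z + Z} = - 3 \frac{2 Z}{2 Z} = - 3 \cdot 2 Z \frac{1}{2 Z} = \left(-3\right) 1 = -3$)
$X{\left(12 \right)} \left(V + 97\right) = - 3 \left(320 + 97\right) = \left(-3\right) 417 = -1251$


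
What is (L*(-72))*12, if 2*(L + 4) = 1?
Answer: 3024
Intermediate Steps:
L = -7/2 (L = -4 + (½)*1 = -4 + ½ = -7/2 ≈ -3.5000)
(L*(-72))*12 = -7/2*(-72)*12 = 252*12 = 3024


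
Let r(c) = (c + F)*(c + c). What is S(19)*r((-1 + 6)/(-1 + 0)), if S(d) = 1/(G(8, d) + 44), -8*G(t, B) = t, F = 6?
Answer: -10/43 ≈ -0.23256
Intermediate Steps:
G(t, B) = -t/8
r(c) = 2*c*(6 + c) (r(c) = (c + 6)*(c + c) = (6 + c)*(2*c) = 2*c*(6 + c))
S(d) = 1/43 (S(d) = 1/(-⅛*8 + 44) = 1/(-1 + 44) = 1/43)
S(19)*r((-1 + 6)/(-1 + 0)) = (2*((-1 + 6)/(-1 + 0))*(6 + (-1 + 6)/(-1 + 0)))/43 = (2*(5/(-1))*(6 + 5/(-1)))/43 = (2*(5*(-1))*(6 + 5*(-1)))/43 = (2*(-5)*(6 - 5))/43 = (2*(-5)*1)/43 = (1/43)*(-10) = -10/43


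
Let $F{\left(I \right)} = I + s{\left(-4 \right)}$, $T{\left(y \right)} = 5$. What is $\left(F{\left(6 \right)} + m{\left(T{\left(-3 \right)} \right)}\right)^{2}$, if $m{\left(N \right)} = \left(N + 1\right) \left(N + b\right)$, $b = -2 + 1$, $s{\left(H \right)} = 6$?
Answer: $1296$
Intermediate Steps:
$b = -1$
$F{\left(I \right)} = 6 + I$ ($F{\left(I \right)} = I + 6 = 6 + I$)
$m{\left(N \right)} = \left(1 + N\right) \left(-1 + N\right)$ ($m{\left(N \right)} = \left(N + 1\right) \left(N - 1\right) = \left(1 + N\right) \left(-1 + N\right)$)
$\left(F{\left(6 \right)} + m{\left(T{\left(-3 \right)} \right)}\right)^{2} = \left(\left(6 + 6\right) - \left(1 - 5^{2}\right)\right)^{2} = \left(12 + \left(-1 + 25\right)\right)^{2} = \left(12 + 24\right)^{2} = 36^{2} = 1296$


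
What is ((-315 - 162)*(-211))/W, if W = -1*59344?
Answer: -100647/59344 ≈ -1.6960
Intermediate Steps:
W = -59344
((-315 - 162)*(-211))/W = ((-315 - 162)*(-211))/(-59344) = -477*(-211)*(-1/59344) = 100647*(-1/59344) = -100647/59344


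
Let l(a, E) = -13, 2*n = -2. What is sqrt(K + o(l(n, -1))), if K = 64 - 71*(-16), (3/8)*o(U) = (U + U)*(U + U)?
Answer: 4*sqrt(1689)/3 ≈ 54.797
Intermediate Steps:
n = -1 (n = (1/2)*(-2) = -1)
o(U) = 32*U**2/3 (o(U) = 8*((U + U)*(U + U))/3 = 8*((2*U)*(2*U))/3 = 8*(4*U**2)/3 = 32*U**2/3)
K = 1200 (K = 64 + 1136 = 1200)
sqrt(K + o(l(n, -1))) = sqrt(1200 + (32/3)*(-13)**2) = sqrt(1200 + (32/3)*169) = sqrt(1200 + 5408/3) = sqrt(9008/3) = 4*sqrt(1689)/3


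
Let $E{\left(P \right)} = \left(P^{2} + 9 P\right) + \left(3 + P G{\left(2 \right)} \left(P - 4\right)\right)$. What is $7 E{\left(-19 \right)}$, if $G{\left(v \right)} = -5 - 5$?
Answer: $-29239$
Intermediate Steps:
$G{\left(v \right)} = -10$ ($G{\left(v \right)} = -5 - 5 = -10$)
$E{\left(P \right)} = 3 + P^{2} + 9 P + P \left(40 - 10 P\right)$ ($E{\left(P \right)} = \left(P^{2} + 9 P\right) + \left(3 + P \left(- 10 \left(P - 4\right)\right)\right) = \left(P^{2} + 9 P\right) + \left(3 + P \left(- 10 \left(-4 + P\right)\right)\right) = \left(P^{2} + 9 P\right) + \left(3 + P \left(40 - 10 P\right)\right) = 3 + P^{2} + 9 P + P \left(40 - 10 P\right)$)
$7 E{\left(-19 \right)} = 7 \left(3 - 9 \left(-19\right)^{2} + 49 \left(-19\right)\right) = 7 \left(3 - 3249 - 931\right) = 7 \left(-4177\right) = -29239$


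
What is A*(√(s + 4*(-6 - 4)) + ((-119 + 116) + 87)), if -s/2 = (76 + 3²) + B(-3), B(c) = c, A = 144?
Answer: 12096 + 288*I*√51 ≈ 12096.0 + 2056.7*I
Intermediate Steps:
s = -164 (s = -2*((76 + 3²) - 3) = -2*((76 + 9) - 3) = -2*(85 - 3) = -2*82 = -164)
A*(√(s + 4*(-6 - 4)) + ((-119 + 116) + 87)) = 144*(√(-164 + 4*(-6 - 4)) + ((-119 + 116) + 87)) = 144*(√(-164 + 4*(-10)) + (-3 + 87)) = 144*(√(-164 - 40) + 84) = 144*(√(-204) + 84) = 144*(2*I*√51 + 84) = 144*(84 + 2*I*√51) = 12096 + 288*I*√51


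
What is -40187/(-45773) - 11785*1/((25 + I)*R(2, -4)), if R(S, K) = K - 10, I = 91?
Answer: 86385499/10619336 ≈ 8.1347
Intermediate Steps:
R(S, K) = -10 + K
-40187/(-45773) - 11785*1/((25 + I)*R(2, -4)) = -40187/(-45773) - 11785*1/((-10 - 4)*(25 + 91)) = -40187*(-1/45773) - 11785/(116*(-14)) = 5741/6539 - 11785/(-1624) = 5741/6539 - 11785*(-1/1624) = 5741/6539 + 11785/1624 = 86385499/10619336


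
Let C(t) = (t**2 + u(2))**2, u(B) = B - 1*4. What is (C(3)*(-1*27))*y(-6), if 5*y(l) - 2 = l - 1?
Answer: 1323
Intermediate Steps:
u(B) = -4 + B (u(B) = B - 4 = -4 + B)
y(l) = 1/5 + l/5 (y(l) = 2/5 + (l - 1)/5 = 2/5 + (-1 + l)/5 = 2/5 + (-1/5 + l/5) = 1/5 + l/5)
C(t) = (-2 + t**2)**2 (C(t) = (t**2 + (-4 + 2))**2 = (t**2 - 2)**2 = (-2 + t**2)**2)
(C(3)*(-1*27))*y(-6) = ((-2 + 3**2)**2*(-1*27))*(1/5 + (1/5)*(-6)) = ((-2 + 9)**2*(-27))*(1/5 - 6/5) = (7**2*(-27))*(-1) = (49*(-27))*(-1) = -1323*(-1) = 1323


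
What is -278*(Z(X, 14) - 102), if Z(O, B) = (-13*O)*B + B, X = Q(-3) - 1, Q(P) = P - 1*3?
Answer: -329708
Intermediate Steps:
Q(P) = -3 + P (Q(P) = P - 3 = -3 + P)
X = -7 (X = (-3 - 3) - 1 = -6 - 1 = -7)
Z(O, B) = B - 13*B*O (Z(O, B) = -13*B*O + B = B - 13*B*O)
-278*(Z(X, 14) - 102) = -278*(14*(1 - 13*(-7)) - 102) = -278*(14*(1 + 91) - 102) = -278*(14*92 - 102) = -278*(1288 - 102) = -278*1186 = -329708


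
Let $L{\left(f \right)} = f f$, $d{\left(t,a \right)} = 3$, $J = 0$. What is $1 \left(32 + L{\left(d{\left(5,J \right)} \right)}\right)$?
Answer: $41$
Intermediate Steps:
$L{\left(f \right)} = f^{2}$
$1 \left(32 + L{\left(d{\left(5,J \right)} \right)}\right) = 1 \left(32 + 3^{2}\right) = 1 \left(32 + 9\right) = 1 \cdot 41 = 41$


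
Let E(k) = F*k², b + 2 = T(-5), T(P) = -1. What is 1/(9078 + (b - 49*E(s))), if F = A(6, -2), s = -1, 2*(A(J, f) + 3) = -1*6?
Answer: 1/9369 ≈ 0.00010673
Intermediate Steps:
A(J, f) = -6 (A(J, f) = -3 + (-1*6)/2 = -3 + (½)*(-6) = -3 - 3 = -6)
b = -3 (b = -2 - 1 = -3)
F = -6
E(k) = -6*k²
1/(9078 + (b - 49*E(s))) = 1/(9078 + (-3 - (-294)*(-1)²)) = 1/(9078 + (-3 - (-294))) = 1/(9078 + (-3 - 49*(-6))) = 1/(9078 + (-3 + 294)) = 1/(9078 + 291) = 1/9369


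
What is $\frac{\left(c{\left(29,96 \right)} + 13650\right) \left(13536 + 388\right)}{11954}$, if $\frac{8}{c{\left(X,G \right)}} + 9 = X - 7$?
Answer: $\frac{1235462596}{77701} \approx 15900.0$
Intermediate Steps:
$c{\left(X,G \right)} = \frac{8}{-16 + X}$ ($c{\left(X,G \right)} = \frac{8}{-9 + \left(X - 7\right)} = \frac{8}{-9 + \left(-7 + X\right)} = \frac{8}{-16 + X}$)
$\frac{\left(c{\left(29,96 \right)} + 13650\right) \left(13536 + 388\right)}{11954} = \frac{\left(\frac{8}{-16 + 29} + 13650\right) \left(13536 + 388\right)}{11954} = \left(\frac{8}{13} + 13650\right) 13924 \cdot \frac{1}{11954} = \frac{177458}{13} \cdot 13924 \cdot \frac{1}{11954} = \frac{2470925192}{13} \cdot \frac{1}{11954} = \frac{1235462596}{77701}$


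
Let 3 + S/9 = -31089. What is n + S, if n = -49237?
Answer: -329065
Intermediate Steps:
S = -279828 (S = -27 + 9*(-31089) = -27 - 279801 = -279828)
n + S = -49237 - 279828 = -329065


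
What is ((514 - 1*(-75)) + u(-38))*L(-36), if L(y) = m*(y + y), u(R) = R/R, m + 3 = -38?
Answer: 1741680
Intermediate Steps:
m = -41 (m = -3 - 38 = -41)
u(R) = 1
L(y) = -82*y (L(y) = -41*(y + y) = -82*y)
((514 - 1*(-75)) + u(-38))*L(-36) = ((514 - 1*(-75)) + 1)*(-82*(-36)) = ((514 + 75) + 1)*2952 = (589 + 1)*2952 = 590*2952 = 1741680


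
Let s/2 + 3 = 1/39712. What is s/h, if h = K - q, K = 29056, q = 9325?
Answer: -119135/391778736 ≈ -0.00030409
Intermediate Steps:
s = -119135/19856 (s = -6 + 2/39712 = -6 + 2*(1/39712) = -6 + 1/19856 = -119135/19856 ≈ -5.9999)
h = 19731 (h = 29056 - 1*9325 = 29056 - 9325 = 19731)
s/h = -119135/19856/19731 = -119135/19856*1/19731 = -119135/391778736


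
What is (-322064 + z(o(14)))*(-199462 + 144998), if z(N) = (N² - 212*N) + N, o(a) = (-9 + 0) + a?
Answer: 17596991616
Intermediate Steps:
o(a) = -9 + a
z(N) = N² - 211*N
(-322064 + z(o(14)))*(-199462 + 144998) = (-322064 + (-9 + 14)*(-211 + (-9 + 14)))*(-199462 + 144998) = (-322064 + 5*(-211 + 5))*(-54464) = (-322064 + 5*(-206))*(-54464) = (-322064 - 1030)*(-54464) = -323094*(-54464) = 17596991616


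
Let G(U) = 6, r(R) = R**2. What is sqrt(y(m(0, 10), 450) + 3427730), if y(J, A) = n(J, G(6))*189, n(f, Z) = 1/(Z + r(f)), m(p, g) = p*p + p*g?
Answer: sqrt(13711046)/2 ≈ 1851.4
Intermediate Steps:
m(p, g) = p**2 + g*p
n(f, Z) = 1/(Z + f**2)
y(J, A) = 189/(6 + J**2)
sqrt(y(m(0, 10), 450) + 3427730) = sqrt(189/(6 + (0*(10 + 0))**2) + 3427730) = sqrt(189/(6 + (0*10)**2) + 3427730) = sqrt(189/(6 + 0**2) + 3427730) = sqrt(189/(6 + 0) + 3427730) = sqrt(189/6 + 3427730) = sqrt(189*(1/6) + 3427730) = sqrt(63/2 + 3427730) = sqrt(6855523/2) = sqrt(13711046)/2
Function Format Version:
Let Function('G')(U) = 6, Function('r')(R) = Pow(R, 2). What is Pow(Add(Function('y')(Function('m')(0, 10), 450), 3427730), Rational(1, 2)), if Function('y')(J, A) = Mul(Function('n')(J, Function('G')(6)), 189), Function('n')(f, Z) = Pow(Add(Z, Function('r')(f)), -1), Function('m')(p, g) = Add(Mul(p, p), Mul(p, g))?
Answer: Mul(Rational(1, 2), Pow(13711046, Rational(1, 2))) ≈ 1851.4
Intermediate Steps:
Function('m')(p, g) = Add(Pow(p, 2), Mul(g, p))
Function('n')(f, Z) = Pow(Add(Z, Pow(f, 2)), -1)
Function('y')(J, A) = Mul(189, Pow(Add(6, Pow(J, 2)), -1)) (Function('y')(J, A) = Mul(Pow(Add(6, Pow(J, 2)), -1), 189) = Mul(189, Pow(Add(6, Pow(J, 2)), -1)))
Pow(Add(Function('y')(Function('m')(0, 10), 450), 3427730), Rational(1, 2)) = Pow(Add(Mul(189, Pow(Add(6, Pow(Mul(0, Add(10, 0)), 2)), -1)), 3427730), Rational(1, 2)) = Pow(Add(Mul(189, Pow(Add(6, Pow(Mul(0, 10), 2)), -1)), 3427730), Rational(1, 2)) = Pow(Add(Mul(189, Pow(Add(6, Pow(0, 2)), -1)), 3427730), Rational(1, 2)) = Pow(Add(Mul(189, Pow(Add(6, 0), -1)), 3427730), Rational(1, 2)) = Pow(Add(Mul(189, Pow(6, -1)), 3427730), Rational(1, 2)) = Pow(Add(Mul(189, Rational(1, 6)), 3427730), Rational(1, 2)) = Pow(Add(Rational(63, 2), 3427730), Rational(1, 2)) = Pow(Rational(6855523, 2), Rational(1, 2)) = Mul(Rational(1, 2), Pow(13711046, Rational(1, 2)))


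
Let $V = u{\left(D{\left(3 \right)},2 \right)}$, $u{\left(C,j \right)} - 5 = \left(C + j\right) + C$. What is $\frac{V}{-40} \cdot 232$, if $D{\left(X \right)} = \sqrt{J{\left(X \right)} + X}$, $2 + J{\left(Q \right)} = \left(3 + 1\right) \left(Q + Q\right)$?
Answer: $- \frac{493}{5} \approx -98.6$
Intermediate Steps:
$J{\left(Q \right)} = -2 + 8 Q$ ($J{\left(Q \right)} = -2 + \left(3 + 1\right) \left(Q + Q\right) = -2 + 4 \cdot 2 Q = -2 + 8 Q$)
$D{\left(X \right)} = \sqrt{-2 + 9 X}$ ($D{\left(X \right)} = \sqrt{\left(-2 + 8 X\right) + X} = \sqrt{-2 + 9 X}$)
$u{\left(C,j \right)} = 5 + j + 2 C$ ($u{\left(C,j \right)} = 5 + \left(\left(C + j\right) + C\right) = 5 + \left(j + 2 C\right) = 5 + j + 2 C$)
$V = 17$ ($V = 5 + 2 + 2 \sqrt{-2 + 9 \cdot 3} = 5 + 2 + 2 \sqrt{-2 + 27} = 5 + 2 + 2 \sqrt{25} = 5 + 2 + 2 \cdot 5 = 5 + 2 + 10 = 17$)
$\frac{V}{-40} \cdot 232 = \frac{17}{-40} \cdot 232 = 17 \left(- \frac{1}{40}\right) 232 = \left(- \frac{17}{40}\right) 232 = - \frac{493}{5}$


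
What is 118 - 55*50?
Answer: -2632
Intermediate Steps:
118 - 55*50 = 118 - 2750 = -2632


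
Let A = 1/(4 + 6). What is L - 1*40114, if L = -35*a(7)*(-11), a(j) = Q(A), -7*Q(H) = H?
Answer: -80239/2 ≈ -40120.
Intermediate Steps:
A = 1/10 ≈ 0.10000
Q(H) = -H/7
a(j) = -1/70 (a(j) = -1/7*1/10 = -1/70)
L = -11/2 (L = -35*(-1/70)*(-11) = (1/2)*(-11) = -11/2 ≈ -5.5000)
L - 1*40114 = -11/2 - 1*40114 = -11/2 - 40114 = -80239/2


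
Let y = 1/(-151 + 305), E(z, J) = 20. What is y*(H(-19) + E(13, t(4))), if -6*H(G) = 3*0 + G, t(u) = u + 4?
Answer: 139/924 ≈ 0.15043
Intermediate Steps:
t(u) = 4 + u
y = 1/154 ≈ 0.0064935
H(G) = -G/6 (H(G) = -(3*0 + G)/6 = -(0 + G)/6 = -G/6)
y*(H(-19) + E(13, t(4))) = (-1/6*(-19) + 20)/154 = (19/6 + 20)/154 = (1/154)*(139/6) = 139/924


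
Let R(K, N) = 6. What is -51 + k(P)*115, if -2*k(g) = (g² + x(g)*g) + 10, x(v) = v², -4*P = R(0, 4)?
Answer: -8981/16 ≈ -561.31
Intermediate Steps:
P = -3/2 (P = -¼*6 = -3/2 ≈ -1.5000)
k(g) = -5 - g²/2 - g³/2 (k(g) = -((g² + g²*g) + 10)/2 = -((g² + g³) + 10)/2 = -(10 + g² + g³)/2 = -5 - g²/2 - g³/2)
-51 + k(P)*115 = -51 + (-5 - (-3/2)²/2 - (-3/2)³/2)*115 = -51 + (-5 - ½*9/4 - ½*(-27/8))*115 = -51 + (-5 - 9/8 + 27/16)*115 = -51 - 71/16*115 = -51 - 8165/16 = -8981/16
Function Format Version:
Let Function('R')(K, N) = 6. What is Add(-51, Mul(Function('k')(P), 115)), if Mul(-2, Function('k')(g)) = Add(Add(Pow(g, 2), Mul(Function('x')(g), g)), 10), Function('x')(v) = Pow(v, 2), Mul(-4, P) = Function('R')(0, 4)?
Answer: Rational(-8981, 16) ≈ -561.31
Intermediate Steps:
P = Rational(-3, 2) (P = Mul(Rational(-1, 4), 6) = Rational(-3, 2) ≈ -1.5000)
Function('k')(g) = Add(-5, Mul(Rational(-1, 2), Pow(g, 2)), Mul(Rational(-1, 2), Pow(g, 3))) (Function('k')(g) = Mul(Rational(-1, 2), Add(Add(Pow(g, 2), Mul(Pow(g, 2), g)), 10)) = Mul(Rational(-1, 2), Add(Add(Pow(g, 2), Pow(g, 3)), 10)) = Mul(Rational(-1, 2), Add(10, Pow(g, 2), Pow(g, 3))) = Add(-5, Mul(Rational(-1, 2), Pow(g, 2)), Mul(Rational(-1, 2), Pow(g, 3))))
Add(-51, Mul(Function('k')(P), 115)) = Add(-51, Mul(Add(-5, Mul(Rational(-1, 2), Pow(Rational(-3, 2), 2)), Mul(Rational(-1, 2), Pow(Rational(-3, 2), 3))), 115)) = Add(-51, Mul(Add(-5, Mul(Rational(-1, 2), Rational(9, 4)), Mul(Rational(-1, 2), Rational(-27, 8))), 115)) = Add(-51, Mul(Add(-5, Rational(-9, 8), Rational(27, 16)), 115)) = Add(-51, Mul(Rational(-71, 16), 115)) = Add(-51, Rational(-8165, 16)) = Rational(-8981, 16)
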